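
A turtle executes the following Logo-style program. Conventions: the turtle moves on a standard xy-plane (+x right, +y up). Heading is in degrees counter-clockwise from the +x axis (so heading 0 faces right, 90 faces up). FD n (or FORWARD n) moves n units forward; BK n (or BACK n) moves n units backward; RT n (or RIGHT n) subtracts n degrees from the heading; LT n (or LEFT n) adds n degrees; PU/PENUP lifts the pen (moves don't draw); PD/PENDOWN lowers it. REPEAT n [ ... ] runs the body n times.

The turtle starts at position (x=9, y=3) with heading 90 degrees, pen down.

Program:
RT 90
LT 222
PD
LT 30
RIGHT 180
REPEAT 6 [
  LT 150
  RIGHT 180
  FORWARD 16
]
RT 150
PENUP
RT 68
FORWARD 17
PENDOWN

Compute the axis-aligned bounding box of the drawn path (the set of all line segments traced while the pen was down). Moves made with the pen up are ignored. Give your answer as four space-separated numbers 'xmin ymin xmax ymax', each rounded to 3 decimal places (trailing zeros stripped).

Answer: 9 -30.669 65.79 17.033

Derivation:
Executing turtle program step by step:
Start: pos=(9,3), heading=90, pen down
RT 90: heading 90 -> 0
LT 222: heading 0 -> 222
PD: pen down
LT 30: heading 222 -> 252
RT 180: heading 252 -> 72
REPEAT 6 [
  -- iteration 1/6 --
  LT 150: heading 72 -> 222
  RT 180: heading 222 -> 42
  FD 16: (9,3) -> (20.89,13.706) [heading=42, draw]
  -- iteration 2/6 --
  LT 150: heading 42 -> 192
  RT 180: heading 192 -> 12
  FD 16: (20.89,13.706) -> (36.541,17.033) [heading=12, draw]
  -- iteration 3/6 --
  LT 150: heading 12 -> 162
  RT 180: heading 162 -> 342
  FD 16: (36.541,17.033) -> (51.758,12.088) [heading=342, draw]
  -- iteration 4/6 --
  LT 150: heading 342 -> 132
  RT 180: heading 132 -> 312
  FD 16: (51.758,12.088) -> (62.464,0.198) [heading=312, draw]
  -- iteration 5/6 --
  LT 150: heading 312 -> 102
  RT 180: heading 102 -> 282
  FD 16: (62.464,0.198) -> (65.79,-15.452) [heading=282, draw]
  -- iteration 6/6 --
  LT 150: heading 282 -> 72
  RT 180: heading 72 -> 252
  FD 16: (65.79,-15.452) -> (60.846,-30.669) [heading=252, draw]
]
RT 150: heading 252 -> 102
PU: pen up
RT 68: heading 102 -> 34
FD 17: (60.846,-30.669) -> (74.94,-21.163) [heading=34, move]
PD: pen down
Final: pos=(74.94,-21.163), heading=34, 6 segment(s) drawn

Segment endpoints: x in {9, 20.89, 36.541, 51.758, 60.846, 62.464, 65.79}, y in {-30.669, -15.452, 0.198, 3, 12.088, 13.706, 17.033}
xmin=9, ymin=-30.669, xmax=65.79, ymax=17.033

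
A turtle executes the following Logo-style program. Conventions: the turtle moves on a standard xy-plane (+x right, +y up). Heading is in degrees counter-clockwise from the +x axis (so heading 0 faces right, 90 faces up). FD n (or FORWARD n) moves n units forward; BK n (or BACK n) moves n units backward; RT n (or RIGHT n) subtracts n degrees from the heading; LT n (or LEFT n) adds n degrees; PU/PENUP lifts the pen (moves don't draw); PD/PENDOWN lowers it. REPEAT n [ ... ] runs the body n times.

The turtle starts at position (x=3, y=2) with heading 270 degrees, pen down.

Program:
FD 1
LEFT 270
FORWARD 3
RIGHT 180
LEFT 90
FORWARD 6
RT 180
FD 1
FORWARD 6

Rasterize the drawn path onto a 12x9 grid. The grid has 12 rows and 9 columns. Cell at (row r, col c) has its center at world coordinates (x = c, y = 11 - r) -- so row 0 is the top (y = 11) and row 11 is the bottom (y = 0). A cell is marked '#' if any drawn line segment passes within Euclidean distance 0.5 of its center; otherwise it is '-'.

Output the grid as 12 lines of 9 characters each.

Answer: ---------
---------
---------
---------
#--------
#--------
#--------
#--------
#--------
#--#-----
####-----
#--------

Derivation:
Segment 0: (3,2) -> (3,1)
Segment 1: (3,1) -> (0,1)
Segment 2: (0,1) -> (0,7)
Segment 3: (0,7) -> (0,6)
Segment 4: (0,6) -> (0,0)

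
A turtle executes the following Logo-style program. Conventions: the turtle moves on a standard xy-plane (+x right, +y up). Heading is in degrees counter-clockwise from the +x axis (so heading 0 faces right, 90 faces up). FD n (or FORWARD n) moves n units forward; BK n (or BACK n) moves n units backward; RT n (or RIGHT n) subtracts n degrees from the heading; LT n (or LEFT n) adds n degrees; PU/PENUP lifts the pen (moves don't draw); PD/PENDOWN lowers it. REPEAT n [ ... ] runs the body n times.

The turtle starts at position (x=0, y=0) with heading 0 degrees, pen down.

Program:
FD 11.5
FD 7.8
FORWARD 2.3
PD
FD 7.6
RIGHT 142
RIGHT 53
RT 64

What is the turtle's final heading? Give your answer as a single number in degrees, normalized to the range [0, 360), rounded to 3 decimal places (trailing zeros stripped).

Answer: 101

Derivation:
Executing turtle program step by step:
Start: pos=(0,0), heading=0, pen down
FD 11.5: (0,0) -> (11.5,0) [heading=0, draw]
FD 7.8: (11.5,0) -> (19.3,0) [heading=0, draw]
FD 2.3: (19.3,0) -> (21.6,0) [heading=0, draw]
PD: pen down
FD 7.6: (21.6,0) -> (29.2,0) [heading=0, draw]
RT 142: heading 0 -> 218
RT 53: heading 218 -> 165
RT 64: heading 165 -> 101
Final: pos=(29.2,0), heading=101, 4 segment(s) drawn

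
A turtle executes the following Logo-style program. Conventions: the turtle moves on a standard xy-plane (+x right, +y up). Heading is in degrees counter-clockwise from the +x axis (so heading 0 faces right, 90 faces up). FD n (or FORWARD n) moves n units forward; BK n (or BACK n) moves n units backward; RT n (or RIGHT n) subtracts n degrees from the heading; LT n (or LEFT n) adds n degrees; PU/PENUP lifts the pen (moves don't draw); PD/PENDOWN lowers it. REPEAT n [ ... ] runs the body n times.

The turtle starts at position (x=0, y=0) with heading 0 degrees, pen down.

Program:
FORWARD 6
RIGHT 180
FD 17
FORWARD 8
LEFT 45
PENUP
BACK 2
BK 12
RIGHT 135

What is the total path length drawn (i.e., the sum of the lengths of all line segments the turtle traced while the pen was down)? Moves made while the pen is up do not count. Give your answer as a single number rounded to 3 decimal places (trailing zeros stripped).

Executing turtle program step by step:
Start: pos=(0,0), heading=0, pen down
FD 6: (0,0) -> (6,0) [heading=0, draw]
RT 180: heading 0 -> 180
FD 17: (6,0) -> (-11,0) [heading=180, draw]
FD 8: (-11,0) -> (-19,0) [heading=180, draw]
LT 45: heading 180 -> 225
PU: pen up
BK 2: (-19,0) -> (-17.586,1.414) [heading=225, move]
BK 12: (-17.586,1.414) -> (-9.101,9.899) [heading=225, move]
RT 135: heading 225 -> 90
Final: pos=(-9.101,9.899), heading=90, 3 segment(s) drawn

Segment lengths:
  seg 1: (0,0) -> (6,0), length = 6
  seg 2: (6,0) -> (-11,0), length = 17
  seg 3: (-11,0) -> (-19,0), length = 8
Total = 31

Answer: 31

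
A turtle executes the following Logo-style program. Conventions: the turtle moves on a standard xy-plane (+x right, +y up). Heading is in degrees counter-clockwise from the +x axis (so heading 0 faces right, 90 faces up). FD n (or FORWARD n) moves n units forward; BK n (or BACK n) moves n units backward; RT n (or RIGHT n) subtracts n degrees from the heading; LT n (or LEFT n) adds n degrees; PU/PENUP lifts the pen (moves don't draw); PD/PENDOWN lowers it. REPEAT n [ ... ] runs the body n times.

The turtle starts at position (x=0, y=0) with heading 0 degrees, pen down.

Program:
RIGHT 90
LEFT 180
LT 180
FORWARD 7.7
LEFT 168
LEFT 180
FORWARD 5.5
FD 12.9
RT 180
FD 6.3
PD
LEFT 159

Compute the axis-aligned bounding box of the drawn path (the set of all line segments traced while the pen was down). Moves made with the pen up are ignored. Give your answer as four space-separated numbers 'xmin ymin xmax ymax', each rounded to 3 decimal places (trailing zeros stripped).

Answer: -3.826 -25.698 0 0

Derivation:
Executing turtle program step by step:
Start: pos=(0,0), heading=0, pen down
RT 90: heading 0 -> 270
LT 180: heading 270 -> 90
LT 180: heading 90 -> 270
FD 7.7: (0,0) -> (0,-7.7) [heading=270, draw]
LT 168: heading 270 -> 78
LT 180: heading 78 -> 258
FD 5.5: (0,-7.7) -> (-1.144,-13.08) [heading=258, draw]
FD 12.9: (-1.144,-13.08) -> (-3.826,-25.698) [heading=258, draw]
RT 180: heading 258 -> 78
FD 6.3: (-3.826,-25.698) -> (-2.516,-19.536) [heading=78, draw]
PD: pen down
LT 159: heading 78 -> 237
Final: pos=(-2.516,-19.536), heading=237, 4 segment(s) drawn

Segment endpoints: x in {-3.826, -2.516, -1.144, 0, 0}, y in {-25.698, -19.536, -13.08, -7.7, 0}
xmin=-3.826, ymin=-25.698, xmax=0, ymax=0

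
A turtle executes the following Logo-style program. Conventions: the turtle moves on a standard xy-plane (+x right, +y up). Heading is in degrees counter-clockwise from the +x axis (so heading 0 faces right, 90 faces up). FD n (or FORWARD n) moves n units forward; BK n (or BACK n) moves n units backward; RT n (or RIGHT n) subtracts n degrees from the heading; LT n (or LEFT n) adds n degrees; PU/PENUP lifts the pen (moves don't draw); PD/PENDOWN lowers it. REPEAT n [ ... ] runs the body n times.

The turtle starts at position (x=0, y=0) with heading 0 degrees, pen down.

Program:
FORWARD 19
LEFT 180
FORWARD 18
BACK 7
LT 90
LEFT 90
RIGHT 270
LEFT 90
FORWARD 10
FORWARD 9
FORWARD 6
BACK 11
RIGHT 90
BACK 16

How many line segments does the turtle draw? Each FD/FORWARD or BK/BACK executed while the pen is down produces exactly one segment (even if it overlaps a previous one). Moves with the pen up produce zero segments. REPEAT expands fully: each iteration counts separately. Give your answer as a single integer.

Executing turtle program step by step:
Start: pos=(0,0), heading=0, pen down
FD 19: (0,0) -> (19,0) [heading=0, draw]
LT 180: heading 0 -> 180
FD 18: (19,0) -> (1,0) [heading=180, draw]
BK 7: (1,0) -> (8,0) [heading=180, draw]
LT 90: heading 180 -> 270
LT 90: heading 270 -> 0
RT 270: heading 0 -> 90
LT 90: heading 90 -> 180
FD 10: (8,0) -> (-2,0) [heading=180, draw]
FD 9: (-2,0) -> (-11,0) [heading=180, draw]
FD 6: (-11,0) -> (-17,0) [heading=180, draw]
BK 11: (-17,0) -> (-6,0) [heading=180, draw]
RT 90: heading 180 -> 90
BK 16: (-6,0) -> (-6,-16) [heading=90, draw]
Final: pos=(-6,-16), heading=90, 8 segment(s) drawn
Segments drawn: 8

Answer: 8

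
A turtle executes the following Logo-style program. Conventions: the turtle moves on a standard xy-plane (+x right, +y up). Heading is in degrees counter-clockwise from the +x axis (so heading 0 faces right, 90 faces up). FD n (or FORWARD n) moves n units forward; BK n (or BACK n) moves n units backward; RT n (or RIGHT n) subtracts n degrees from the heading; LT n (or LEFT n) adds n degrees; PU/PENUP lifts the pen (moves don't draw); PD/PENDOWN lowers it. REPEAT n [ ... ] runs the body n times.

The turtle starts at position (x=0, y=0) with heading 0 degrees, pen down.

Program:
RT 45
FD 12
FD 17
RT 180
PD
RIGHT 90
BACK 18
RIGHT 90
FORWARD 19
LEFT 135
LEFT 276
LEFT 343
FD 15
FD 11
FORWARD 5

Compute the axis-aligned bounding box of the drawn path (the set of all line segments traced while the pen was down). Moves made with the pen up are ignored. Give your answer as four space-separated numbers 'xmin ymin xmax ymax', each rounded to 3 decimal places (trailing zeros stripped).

Answer: 0 -52.584 51.644 0

Derivation:
Executing turtle program step by step:
Start: pos=(0,0), heading=0, pen down
RT 45: heading 0 -> 315
FD 12: (0,0) -> (8.485,-8.485) [heading=315, draw]
FD 17: (8.485,-8.485) -> (20.506,-20.506) [heading=315, draw]
RT 180: heading 315 -> 135
PD: pen down
RT 90: heading 135 -> 45
BK 18: (20.506,-20.506) -> (7.778,-33.234) [heading=45, draw]
RT 90: heading 45 -> 315
FD 19: (7.778,-33.234) -> (21.213,-46.669) [heading=315, draw]
LT 135: heading 315 -> 90
LT 276: heading 90 -> 6
LT 343: heading 6 -> 349
FD 15: (21.213,-46.669) -> (35.938,-49.531) [heading=349, draw]
FD 11: (35.938,-49.531) -> (46.736,-51.63) [heading=349, draw]
FD 5: (46.736,-51.63) -> (51.644,-52.584) [heading=349, draw]
Final: pos=(51.644,-52.584), heading=349, 7 segment(s) drawn

Segment endpoints: x in {0, 7.778, 8.485, 20.506, 21.213, 35.938, 46.736, 51.644}, y in {-52.584, -51.63, -49.531, -46.669, -33.234, -20.506, -8.485, 0}
xmin=0, ymin=-52.584, xmax=51.644, ymax=0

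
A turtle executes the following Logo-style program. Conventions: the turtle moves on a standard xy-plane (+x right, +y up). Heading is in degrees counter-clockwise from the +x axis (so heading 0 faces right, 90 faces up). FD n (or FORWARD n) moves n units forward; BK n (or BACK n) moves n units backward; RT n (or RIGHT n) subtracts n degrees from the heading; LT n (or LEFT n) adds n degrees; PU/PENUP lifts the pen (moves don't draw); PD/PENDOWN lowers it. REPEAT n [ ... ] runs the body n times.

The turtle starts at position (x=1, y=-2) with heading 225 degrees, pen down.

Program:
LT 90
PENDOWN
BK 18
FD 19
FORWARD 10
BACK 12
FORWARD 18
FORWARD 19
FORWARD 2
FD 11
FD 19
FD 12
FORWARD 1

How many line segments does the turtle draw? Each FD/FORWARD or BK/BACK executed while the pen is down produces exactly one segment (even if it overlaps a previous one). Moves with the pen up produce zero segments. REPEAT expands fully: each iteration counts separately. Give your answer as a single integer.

Executing turtle program step by step:
Start: pos=(1,-2), heading=225, pen down
LT 90: heading 225 -> 315
PD: pen down
BK 18: (1,-2) -> (-11.728,10.728) [heading=315, draw]
FD 19: (-11.728,10.728) -> (1.707,-2.707) [heading=315, draw]
FD 10: (1.707,-2.707) -> (8.778,-9.778) [heading=315, draw]
BK 12: (8.778,-9.778) -> (0.293,-1.293) [heading=315, draw]
FD 18: (0.293,-1.293) -> (13.021,-14.021) [heading=315, draw]
FD 19: (13.021,-14.021) -> (26.456,-27.456) [heading=315, draw]
FD 2: (26.456,-27.456) -> (27.87,-28.87) [heading=315, draw]
FD 11: (27.87,-28.87) -> (35.648,-36.648) [heading=315, draw]
FD 19: (35.648,-36.648) -> (49.083,-50.083) [heading=315, draw]
FD 12: (49.083,-50.083) -> (57.569,-58.569) [heading=315, draw]
FD 1: (57.569,-58.569) -> (58.276,-59.276) [heading=315, draw]
Final: pos=(58.276,-59.276), heading=315, 11 segment(s) drawn
Segments drawn: 11

Answer: 11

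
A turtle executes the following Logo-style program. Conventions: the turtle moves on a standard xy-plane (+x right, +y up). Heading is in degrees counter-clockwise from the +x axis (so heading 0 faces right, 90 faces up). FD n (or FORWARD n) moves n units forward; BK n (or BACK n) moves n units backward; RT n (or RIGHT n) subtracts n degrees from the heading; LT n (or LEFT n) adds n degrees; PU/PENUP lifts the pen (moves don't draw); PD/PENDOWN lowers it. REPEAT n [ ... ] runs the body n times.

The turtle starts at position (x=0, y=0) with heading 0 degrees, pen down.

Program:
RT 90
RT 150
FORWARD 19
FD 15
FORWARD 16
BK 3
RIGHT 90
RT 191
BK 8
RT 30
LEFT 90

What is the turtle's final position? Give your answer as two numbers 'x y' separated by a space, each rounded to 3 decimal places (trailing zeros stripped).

Answer: -15.936 43.308

Derivation:
Executing turtle program step by step:
Start: pos=(0,0), heading=0, pen down
RT 90: heading 0 -> 270
RT 150: heading 270 -> 120
FD 19: (0,0) -> (-9.5,16.454) [heading=120, draw]
FD 15: (-9.5,16.454) -> (-17,29.445) [heading=120, draw]
FD 16: (-17,29.445) -> (-25,43.301) [heading=120, draw]
BK 3: (-25,43.301) -> (-23.5,40.703) [heading=120, draw]
RT 90: heading 120 -> 30
RT 191: heading 30 -> 199
BK 8: (-23.5,40.703) -> (-15.936,43.308) [heading=199, draw]
RT 30: heading 199 -> 169
LT 90: heading 169 -> 259
Final: pos=(-15.936,43.308), heading=259, 5 segment(s) drawn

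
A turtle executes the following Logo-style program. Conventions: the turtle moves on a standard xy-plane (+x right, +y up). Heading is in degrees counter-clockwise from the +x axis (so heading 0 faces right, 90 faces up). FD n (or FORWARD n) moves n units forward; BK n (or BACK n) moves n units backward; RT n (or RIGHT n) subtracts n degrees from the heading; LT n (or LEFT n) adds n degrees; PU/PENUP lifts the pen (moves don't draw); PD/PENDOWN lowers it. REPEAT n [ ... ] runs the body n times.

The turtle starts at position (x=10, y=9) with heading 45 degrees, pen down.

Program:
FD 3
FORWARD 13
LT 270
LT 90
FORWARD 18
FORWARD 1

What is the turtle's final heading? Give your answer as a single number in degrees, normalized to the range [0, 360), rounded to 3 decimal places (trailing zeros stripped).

Executing turtle program step by step:
Start: pos=(10,9), heading=45, pen down
FD 3: (10,9) -> (12.121,11.121) [heading=45, draw]
FD 13: (12.121,11.121) -> (21.314,20.314) [heading=45, draw]
LT 270: heading 45 -> 315
LT 90: heading 315 -> 45
FD 18: (21.314,20.314) -> (34.042,33.042) [heading=45, draw]
FD 1: (34.042,33.042) -> (34.749,33.749) [heading=45, draw]
Final: pos=(34.749,33.749), heading=45, 4 segment(s) drawn

Answer: 45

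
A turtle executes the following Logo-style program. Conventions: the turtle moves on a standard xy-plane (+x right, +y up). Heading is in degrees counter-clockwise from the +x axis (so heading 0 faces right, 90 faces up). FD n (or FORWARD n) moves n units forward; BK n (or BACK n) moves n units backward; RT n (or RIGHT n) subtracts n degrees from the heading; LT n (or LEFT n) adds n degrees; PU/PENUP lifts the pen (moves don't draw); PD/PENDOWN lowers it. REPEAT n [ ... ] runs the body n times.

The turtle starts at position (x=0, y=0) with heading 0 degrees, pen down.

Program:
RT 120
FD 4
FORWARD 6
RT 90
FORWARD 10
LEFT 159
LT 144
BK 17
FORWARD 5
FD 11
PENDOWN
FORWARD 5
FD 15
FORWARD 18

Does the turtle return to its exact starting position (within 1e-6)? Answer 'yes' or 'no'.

Executing turtle program step by step:
Start: pos=(0,0), heading=0, pen down
RT 120: heading 0 -> 240
FD 4: (0,0) -> (-2,-3.464) [heading=240, draw]
FD 6: (-2,-3.464) -> (-5,-8.66) [heading=240, draw]
RT 90: heading 240 -> 150
FD 10: (-5,-8.66) -> (-13.66,-3.66) [heading=150, draw]
LT 159: heading 150 -> 309
LT 144: heading 309 -> 93
BK 17: (-13.66,-3.66) -> (-12.771,-20.637) [heading=93, draw]
FD 5: (-12.771,-20.637) -> (-13.032,-15.644) [heading=93, draw]
FD 11: (-13.032,-15.644) -> (-13.608,-4.659) [heading=93, draw]
PD: pen down
FD 5: (-13.608,-4.659) -> (-13.87,0.334) [heading=93, draw]
FD 15: (-13.87,0.334) -> (-14.655,15.314) [heading=93, draw]
FD 18: (-14.655,15.314) -> (-15.597,33.289) [heading=93, draw]
Final: pos=(-15.597,33.289), heading=93, 9 segment(s) drawn

Start position: (0, 0)
Final position: (-15.597, 33.289)
Distance = 36.762; >= 1e-6 -> NOT closed

Answer: no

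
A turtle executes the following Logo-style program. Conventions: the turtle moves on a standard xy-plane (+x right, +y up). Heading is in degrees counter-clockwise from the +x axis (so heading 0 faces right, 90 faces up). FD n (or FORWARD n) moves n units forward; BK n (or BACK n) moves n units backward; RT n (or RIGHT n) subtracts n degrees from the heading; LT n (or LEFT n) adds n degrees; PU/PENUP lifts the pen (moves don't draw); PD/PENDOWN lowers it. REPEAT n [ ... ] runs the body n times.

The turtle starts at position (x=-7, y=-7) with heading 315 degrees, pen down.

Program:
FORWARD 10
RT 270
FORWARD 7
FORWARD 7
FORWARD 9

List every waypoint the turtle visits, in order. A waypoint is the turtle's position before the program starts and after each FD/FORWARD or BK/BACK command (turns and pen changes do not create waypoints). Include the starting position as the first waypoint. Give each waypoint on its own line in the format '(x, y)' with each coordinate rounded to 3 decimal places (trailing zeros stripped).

Answer: (-7, -7)
(0.071, -14.071)
(5.021, -9.121)
(9.971, -4.172)
(16.335, 2.192)

Derivation:
Executing turtle program step by step:
Start: pos=(-7,-7), heading=315, pen down
FD 10: (-7,-7) -> (0.071,-14.071) [heading=315, draw]
RT 270: heading 315 -> 45
FD 7: (0.071,-14.071) -> (5.021,-9.121) [heading=45, draw]
FD 7: (5.021,-9.121) -> (9.971,-4.172) [heading=45, draw]
FD 9: (9.971,-4.172) -> (16.335,2.192) [heading=45, draw]
Final: pos=(16.335,2.192), heading=45, 4 segment(s) drawn
Waypoints (5 total):
(-7, -7)
(0.071, -14.071)
(5.021, -9.121)
(9.971, -4.172)
(16.335, 2.192)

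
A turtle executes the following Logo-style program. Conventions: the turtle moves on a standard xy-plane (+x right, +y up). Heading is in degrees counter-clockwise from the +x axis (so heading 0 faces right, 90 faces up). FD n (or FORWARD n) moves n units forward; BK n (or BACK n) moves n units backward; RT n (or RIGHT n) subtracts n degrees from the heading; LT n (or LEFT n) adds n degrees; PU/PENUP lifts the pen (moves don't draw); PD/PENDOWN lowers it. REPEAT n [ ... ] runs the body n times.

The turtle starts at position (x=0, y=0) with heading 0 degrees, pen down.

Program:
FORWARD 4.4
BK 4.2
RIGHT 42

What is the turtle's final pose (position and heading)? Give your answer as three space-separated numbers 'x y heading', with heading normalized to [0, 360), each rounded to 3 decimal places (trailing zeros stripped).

Answer: 0.2 0 318

Derivation:
Executing turtle program step by step:
Start: pos=(0,0), heading=0, pen down
FD 4.4: (0,0) -> (4.4,0) [heading=0, draw]
BK 4.2: (4.4,0) -> (0.2,0) [heading=0, draw]
RT 42: heading 0 -> 318
Final: pos=(0.2,0), heading=318, 2 segment(s) drawn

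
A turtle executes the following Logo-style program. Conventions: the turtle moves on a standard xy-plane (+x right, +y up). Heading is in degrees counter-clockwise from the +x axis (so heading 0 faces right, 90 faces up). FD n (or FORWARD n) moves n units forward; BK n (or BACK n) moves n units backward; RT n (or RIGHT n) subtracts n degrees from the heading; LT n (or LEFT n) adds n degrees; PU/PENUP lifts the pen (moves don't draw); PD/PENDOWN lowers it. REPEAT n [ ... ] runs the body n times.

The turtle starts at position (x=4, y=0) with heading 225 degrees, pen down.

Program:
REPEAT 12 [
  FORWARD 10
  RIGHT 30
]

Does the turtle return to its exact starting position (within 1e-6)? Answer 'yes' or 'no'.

Executing turtle program step by step:
Start: pos=(4,0), heading=225, pen down
REPEAT 12 [
  -- iteration 1/12 --
  FD 10: (4,0) -> (-3.071,-7.071) [heading=225, draw]
  RT 30: heading 225 -> 195
  -- iteration 2/12 --
  FD 10: (-3.071,-7.071) -> (-12.73,-9.659) [heading=195, draw]
  RT 30: heading 195 -> 165
  -- iteration 3/12 --
  FD 10: (-12.73,-9.659) -> (-22.39,-7.071) [heading=165, draw]
  RT 30: heading 165 -> 135
  -- iteration 4/12 --
  FD 10: (-22.39,-7.071) -> (-29.461,0) [heading=135, draw]
  RT 30: heading 135 -> 105
  -- iteration 5/12 --
  FD 10: (-29.461,0) -> (-32.049,9.659) [heading=105, draw]
  RT 30: heading 105 -> 75
  -- iteration 6/12 --
  FD 10: (-32.049,9.659) -> (-29.461,19.319) [heading=75, draw]
  RT 30: heading 75 -> 45
  -- iteration 7/12 --
  FD 10: (-29.461,19.319) -> (-22.39,26.39) [heading=45, draw]
  RT 30: heading 45 -> 15
  -- iteration 8/12 --
  FD 10: (-22.39,26.39) -> (-12.73,28.978) [heading=15, draw]
  RT 30: heading 15 -> 345
  -- iteration 9/12 --
  FD 10: (-12.73,28.978) -> (-3.071,26.39) [heading=345, draw]
  RT 30: heading 345 -> 315
  -- iteration 10/12 --
  FD 10: (-3.071,26.39) -> (4,19.319) [heading=315, draw]
  RT 30: heading 315 -> 285
  -- iteration 11/12 --
  FD 10: (4,19.319) -> (6.588,9.659) [heading=285, draw]
  RT 30: heading 285 -> 255
  -- iteration 12/12 --
  FD 10: (6.588,9.659) -> (4,0) [heading=255, draw]
  RT 30: heading 255 -> 225
]
Final: pos=(4,0), heading=225, 12 segment(s) drawn

Start position: (4, 0)
Final position: (4, 0)
Distance = 0; < 1e-6 -> CLOSED

Answer: yes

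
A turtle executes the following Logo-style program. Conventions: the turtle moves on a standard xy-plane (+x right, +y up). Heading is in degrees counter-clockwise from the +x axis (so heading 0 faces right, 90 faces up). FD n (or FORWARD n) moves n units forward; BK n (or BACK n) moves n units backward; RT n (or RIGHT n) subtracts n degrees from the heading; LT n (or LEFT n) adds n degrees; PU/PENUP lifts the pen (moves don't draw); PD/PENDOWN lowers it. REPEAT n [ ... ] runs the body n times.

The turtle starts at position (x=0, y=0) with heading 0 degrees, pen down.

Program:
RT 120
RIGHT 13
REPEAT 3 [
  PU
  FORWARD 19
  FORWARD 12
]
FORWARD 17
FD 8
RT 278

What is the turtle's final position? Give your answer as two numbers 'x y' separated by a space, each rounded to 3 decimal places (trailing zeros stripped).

Answer: -80.476 -86.3

Derivation:
Executing turtle program step by step:
Start: pos=(0,0), heading=0, pen down
RT 120: heading 0 -> 240
RT 13: heading 240 -> 227
REPEAT 3 [
  -- iteration 1/3 --
  PU: pen up
  FD 19: (0,0) -> (-12.958,-13.896) [heading=227, move]
  FD 12: (-12.958,-13.896) -> (-21.142,-22.672) [heading=227, move]
  -- iteration 2/3 --
  PU: pen up
  FD 19: (-21.142,-22.672) -> (-34.1,-36.568) [heading=227, move]
  FD 12: (-34.1,-36.568) -> (-42.284,-45.344) [heading=227, move]
  -- iteration 3/3 --
  PU: pen up
  FD 19: (-42.284,-45.344) -> (-55.242,-59.24) [heading=227, move]
  FD 12: (-55.242,-59.24) -> (-63.426,-68.016) [heading=227, move]
]
FD 17: (-63.426,-68.016) -> (-75.02,-80.449) [heading=227, move]
FD 8: (-75.02,-80.449) -> (-80.476,-86.3) [heading=227, move]
RT 278: heading 227 -> 309
Final: pos=(-80.476,-86.3), heading=309, 0 segment(s) drawn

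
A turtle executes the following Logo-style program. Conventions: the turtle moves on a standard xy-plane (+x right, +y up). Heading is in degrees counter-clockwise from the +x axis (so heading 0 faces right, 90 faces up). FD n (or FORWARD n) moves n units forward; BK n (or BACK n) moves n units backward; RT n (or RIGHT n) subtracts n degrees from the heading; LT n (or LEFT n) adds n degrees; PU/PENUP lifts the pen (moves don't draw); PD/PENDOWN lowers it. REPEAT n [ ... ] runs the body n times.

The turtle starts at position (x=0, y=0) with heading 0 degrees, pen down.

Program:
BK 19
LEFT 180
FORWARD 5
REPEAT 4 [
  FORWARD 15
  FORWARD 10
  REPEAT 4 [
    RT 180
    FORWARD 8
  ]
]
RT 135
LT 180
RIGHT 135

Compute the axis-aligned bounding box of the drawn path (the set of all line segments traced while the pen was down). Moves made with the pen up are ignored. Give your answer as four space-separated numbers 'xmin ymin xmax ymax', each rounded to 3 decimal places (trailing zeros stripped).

Executing turtle program step by step:
Start: pos=(0,0), heading=0, pen down
BK 19: (0,0) -> (-19,0) [heading=0, draw]
LT 180: heading 0 -> 180
FD 5: (-19,0) -> (-24,0) [heading=180, draw]
REPEAT 4 [
  -- iteration 1/4 --
  FD 15: (-24,0) -> (-39,0) [heading=180, draw]
  FD 10: (-39,0) -> (-49,0) [heading=180, draw]
  REPEAT 4 [
    -- iteration 1/4 --
    RT 180: heading 180 -> 0
    FD 8: (-49,0) -> (-41,0) [heading=0, draw]
    -- iteration 2/4 --
    RT 180: heading 0 -> 180
    FD 8: (-41,0) -> (-49,0) [heading=180, draw]
    -- iteration 3/4 --
    RT 180: heading 180 -> 0
    FD 8: (-49,0) -> (-41,0) [heading=0, draw]
    -- iteration 4/4 --
    RT 180: heading 0 -> 180
    FD 8: (-41,0) -> (-49,0) [heading=180, draw]
  ]
  -- iteration 2/4 --
  FD 15: (-49,0) -> (-64,0) [heading=180, draw]
  FD 10: (-64,0) -> (-74,0) [heading=180, draw]
  REPEAT 4 [
    -- iteration 1/4 --
    RT 180: heading 180 -> 0
    FD 8: (-74,0) -> (-66,0) [heading=0, draw]
    -- iteration 2/4 --
    RT 180: heading 0 -> 180
    FD 8: (-66,0) -> (-74,0) [heading=180, draw]
    -- iteration 3/4 --
    RT 180: heading 180 -> 0
    FD 8: (-74,0) -> (-66,0) [heading=0, draw]
    -- iteration 4/4 --
    RT 180: heading 0 -> 180
    FD 8: (-66,0) -> (-74,0) [heading=180, draw]
  ]
  -- iteration 3/4 --
  FD 15: (-74,0) -> (-89,0) [heading=180, draw]
  FD 10: (-89,0) -> (-99,0) [heading=180, draw]
  REPEAT 4 [
    -- iteration 1/4 --
    RT 180: heading 180 -> 0
    FD 8: (-99,0) -> (-91,0) [heading=0, draw]
    -- iteration 2/4 --
    RT 180: heading 0 -> 180
    FD 8: (-91,0) -> (-99,0) [heading=180, draw]
    -- iteration 3/4 --
    RT 180: heading 180 -> 0
    FD 8: (-99,0) -> (-91,0) [heading=0, draw]
    -- iteration 4/4 --
    RT 180: heading 0 -> 180
    FD 8: (-91,0) -> (-99,0) [heading=180, draw]
  ]
  -- iteration 4/4 --
  FD 15: (-99,0) -> (-114,0) [heading=180, draw]
  FD 10: (-114,0) -> (-124,0) [heading=180, draw]
  REPEAT 4 [
    -- iteration 1/4 --
    RT 180: heading 180 -> 0
    FD 8: (-124,0) -> (-116,0) [heading=0, draw]
    -- iteration 2/4 --
    RT 180: heading 0 -> 180
    FD 8: (-116,0) -> (-124,0) [heading=180, draw]
    -- iteration 3/4 --
    RT 180: heading 180 -> 0
    FD 8: (-124,0) -> (-116,0) [heading=0, draw]
    -- iteration 4/4 --
    RT 180: heading 0 -> 180
    FD 8: (-116,0) -> (-124,0) [heading=180, draw]
  ]
]
RT 135: heading 180 -> 45
LT 180: heading 45 -> 225
RT 135: heading 225 -> 90
Final: pos=(-124,0), heading=90, 26 segment(s) drawn

Segment endpoints: x in {-124, -116, -114, -99, -91, -89, -74, -66, -64, -49, -41, -39, -24, -19, 0}, y in {0, 0, 0, 0, 0, 0, 0, 0, 0, 0, 0, 0, 0, 0, 0, 0, 0, 0, 0, 0, 0, 0, 0, 0, 0}
xmin=-124, ymin=0, xmax=0, ymax=0

Answer: -124 0 0 0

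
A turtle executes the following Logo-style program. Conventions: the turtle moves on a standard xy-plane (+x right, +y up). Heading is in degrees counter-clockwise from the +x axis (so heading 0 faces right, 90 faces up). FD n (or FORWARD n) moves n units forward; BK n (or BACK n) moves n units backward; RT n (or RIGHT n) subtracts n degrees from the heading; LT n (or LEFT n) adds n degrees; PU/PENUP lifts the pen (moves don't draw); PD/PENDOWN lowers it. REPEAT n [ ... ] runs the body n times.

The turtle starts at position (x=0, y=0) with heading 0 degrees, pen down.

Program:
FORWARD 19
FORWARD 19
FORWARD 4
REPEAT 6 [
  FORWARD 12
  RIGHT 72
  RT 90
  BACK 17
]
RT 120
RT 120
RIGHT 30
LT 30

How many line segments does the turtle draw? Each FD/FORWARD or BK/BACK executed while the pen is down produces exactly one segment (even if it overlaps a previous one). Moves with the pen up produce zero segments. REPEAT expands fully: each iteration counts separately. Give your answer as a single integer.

Answer: 15

Derivation:
Executing turtle program step by step:
Start: pos=(0,0), heading=0, pen down
FD 19: (0,0) -> (19,0) [heading=0, draw]
FD 19: (19,0) -> (38,0) [heading=0, draw]
FD 4: (38,0) -> (42,0) [heading=0, draw]
REPEAT 6 [
  -- iteration 1/6 --
  FD 12: (42,0) -> (54,0) [heading=0, draw]
  RT 72: heading 0 -> 288
  RT 90: heading 288 -> 198
  BK 17: (54,0) -> (70.168,5.253) [heading=198, draw]
  -- iteration 2/6 --
  FD 12: (70.168,5.253) -> (58.755,1.545) [heading=198, draw]
  RT 72: heading 198 -> 126
  RT 90: heading 126 -> 36
  BK 17: (58.755,1.545) -> (45.002,-8.447) [heading=36, draw]
  -- iteration 3/6 --
  FD 12: (45.002,-8.447) -> (54.71,-1.394) [heading=36, draw]
  RT 72: heading 36 -> 324
  RT 90: heading 324 -> 234
  BK 17: (54.71,-1.394) -> (64.703,12.359) [heading=234, draw]
  -- iteration 4/6 --
  FD 12: (64.703,12.359) -> (57.649,2.651) [heading=234, draw]
  RT 72: heading 234 -> 162
  RT 90: heading 162 -> 72
  BK 17: (57.649,2.651) -> (52.396,-13.517) [heading=72, draw]
  -- iteration 5/6 --
  FD 12: (52.396,-13.517) -> (56.104,-2.104) [heading=72, draw]
  RT 72: heading 72 -> 0
  RT 90: heading 0 -> 270
  BK 17: (56.104,-2.104) -> (56.104,14.896) [heading=270, draw]
  -- iteration 6/6 --
  FD 12: (56.104,14.896) -> (56.104,2.896) [heading=270, draw]
  RT 72: heading 270 -> 198
  RT 90: heading 198 -> 108
  BK 17: (56.104,2.896) -> (61.357,-13.272) [heading=108, draw]
]
RT 120: heading 108 -> 348
RT 120: heading 348 -> 228
RT 30: heading 228 -> 198
LT 30: heading 198 -> 228
Final: pos=(61.357,-13.272), heading=228, 15 segment(s) drawn
Segments drawn: 15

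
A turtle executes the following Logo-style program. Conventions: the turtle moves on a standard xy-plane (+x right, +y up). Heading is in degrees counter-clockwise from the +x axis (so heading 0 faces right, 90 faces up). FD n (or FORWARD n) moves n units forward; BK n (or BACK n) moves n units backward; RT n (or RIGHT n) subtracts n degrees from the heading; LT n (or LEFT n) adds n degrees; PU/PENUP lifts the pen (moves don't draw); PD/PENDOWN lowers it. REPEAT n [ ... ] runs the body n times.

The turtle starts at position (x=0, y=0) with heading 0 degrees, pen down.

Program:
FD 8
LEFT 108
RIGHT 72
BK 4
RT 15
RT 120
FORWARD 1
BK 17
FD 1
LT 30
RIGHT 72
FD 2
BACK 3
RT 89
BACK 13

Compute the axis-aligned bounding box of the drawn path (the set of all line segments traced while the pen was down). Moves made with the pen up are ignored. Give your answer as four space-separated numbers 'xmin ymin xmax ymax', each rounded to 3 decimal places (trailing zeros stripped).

Answer: 0 -3.339 16.244 13.452

Derivation:
Executing turtle program step by step:
Start: pos=(0,0), heading=0, pen down
FD 8: (0,0) -> (8,0) [heading=0, draw]
LT 108: heading 0 -> 108
RT 72: heading 108 -> 36
BK 4: (8,0) -> (4.764,-2.351) [heading=36, draw]
RT 15: heading 36 -> 21
RT 120: heading 21 -> 261
FD 1: (4.764,-2.351) -> (4.607,-3.339) [heading=261, draw]
BK 17: (4.607,-3.339) -> (7.267,13.452) [heading=261, draw]
FD 1: (7.267,13.452) -> (7.11,12.464) [heading=261, draw]
LT 30: heading 261 -> 291
RT 72: heading 291 -> 219
FD 2: (7.11,12.464) -> (5.556,11.206) [heading=219, draw]
BK 3: (5.556,11.206) -> (7.888,13.094) [heading=219, draw]
RT 89: heading 219 -> 130
BK 13: (7.888,13.094) -> (16.244,3.135) [heading=130, draw]
Final: pos=(16.244,3.135), heading=130, 8 segment(s) drawn

Segment endpoints: x in {0, 4.607, 4.764, 5.556, 7.11, 7.267, 7.888, 8, 16.244}, y in {-3.339, -2.351, 0, 3.135, 11.206, 12.464, 13.094, 13.452}
xmin=0, ymin=-3.339, xmax=16.244, ymax=13.452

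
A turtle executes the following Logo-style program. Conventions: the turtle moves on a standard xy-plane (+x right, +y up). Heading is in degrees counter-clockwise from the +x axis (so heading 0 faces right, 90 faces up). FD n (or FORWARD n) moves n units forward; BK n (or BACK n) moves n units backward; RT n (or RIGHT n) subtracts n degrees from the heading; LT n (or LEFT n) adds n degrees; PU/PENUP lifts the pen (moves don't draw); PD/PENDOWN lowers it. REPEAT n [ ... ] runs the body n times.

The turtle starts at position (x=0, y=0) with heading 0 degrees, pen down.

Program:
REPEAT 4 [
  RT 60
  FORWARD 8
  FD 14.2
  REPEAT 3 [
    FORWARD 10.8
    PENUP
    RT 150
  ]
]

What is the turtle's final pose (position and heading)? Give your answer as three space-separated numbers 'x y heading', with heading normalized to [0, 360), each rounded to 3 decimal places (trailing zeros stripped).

Answer: -3.317 -26.073 120

Derivation:
Executing turtle program step by step:
Start: pos=(0,0), heading=0, pen down
REPEAT 4 [
  -- iteration 1/4 --
  RT 60: heading 0 -> 300
  FD 8: (0,0) -> (4,-6.928) [heading=300, draw]
  FD 14.2: (4,-6.928) -> (11.1,-19.226) [heading=300, draw]
  REPEAT 3 [
    -- iteration 1/3 --
    FD 10.8: (11.1,-19.226) -> (16.5,-28.579) [heading=300, draw]
    PU: pen up
    RT 150: heading 300 -> 150
    -- iteration 2/3 --
    FD 10.8: (16.5,-28.579) -> (7.147,-23.179) [heading=150, move]
    PU: pen up
    RT 150: heading 150 -> 0
    -- iteration 3/3 --
    FD 10.8: (7.147,-23.179) -> (17.947,-23.179) [heading=0, move]
    PU: pen up
    RT 150: heading 0 -> 210
  ]
  -- iteration 2/4 --
  RT 60: heading 210 -> 150
  FD 8: (17.947,-23.179) -> (11.019,-19.179) [heading=150, move]
  FD 14.2: (11.019,-19.179) -> (-1.279,-12.079) [heading=150, move]
  REPEAT 3 [
    -- iteration 1/3 --
    FD 10.8: (-1.279,-12.079) -> (-10.632,-6.679) [heading=150, move]
    PU: pen up
    RT 150: heading 150 -> 0
    -- iteration 2/3 --
    FD 10.8: (-10.632,-6.679) -> (0.168,-6.679) [heading=0, move]
    PU: pen up
    RT 150: heading 0 -> 210
    -- iteration 3/3 --
    FD 10.8: (0.168,-6.679) -> (-9.185,-12.079) [heading=210, move]
    PU: pen up
    RT 150: heading 210 -> 60
  ]
  -- iteration 3/4 --
  RT 60: heading 60 -> 0
  FD 8: (-9.185,-12.079) -> (-1.185,-12.079) [heading=0, move]
  FD 14.2: (-1.185,-12.079) -> (13.015,-12.079) [heading=0, move]
  REPEAT 3 [
    -- iteration 1/3 --
    FD 10.8: (13.015,-12.079) -> (23.815,-12.079) [heading=0, move]
    PU: pen up
    RT 150: heading 0 -> 210
    -- iteration 2/3 --
    FD 10.8: (23.815,-12.079) -> (14.462,-17.479) [heading=210, move]
    PU: pen up
    RT 150: heading 210 -> 60
    -- iteration 3/3 --
    FD 10.8: (14.462,-17.479) -> (19.862,-8.126) [heading=60, move]
    PU: pen up
    RT 150: heading 60 -> 270
  ]
  -- iteration 4/4 --
  RT 60: heading 270 -> 210
  FD 8: (19.862,-8.126) -> (12.934,-12.126) [heading=210, move]
  FD 14.2: (12.934,-12.126) -> (0.636,-19.226) [heading=210, move]
  REPEAT 3 [
    -- iteration 1/3 --
    FD 10.8: (0.636,-19.226) -> (-8.717,-24.626) [heading=210, move]
    PU: pen up
    RT 150: heading 210 -> 60
    -- iteration 2/3 --
    FD 10.8: (-8.717,-24.626) -> (-3.317,-15.273) [heading=60, move]
    PU: pen up
    RT 150: heading 60 -> 270
    -- iteration 3/3 --
    FD 10.8: (-3.317,-15.273) -> (-3.317,-26.073) [heading=270, move]
    PU: pen up
    RT 150: heading 270 -> 120
  ]
]
Final: pos=(-3.317,-26.073), heading=120, 3 segment(s) drawn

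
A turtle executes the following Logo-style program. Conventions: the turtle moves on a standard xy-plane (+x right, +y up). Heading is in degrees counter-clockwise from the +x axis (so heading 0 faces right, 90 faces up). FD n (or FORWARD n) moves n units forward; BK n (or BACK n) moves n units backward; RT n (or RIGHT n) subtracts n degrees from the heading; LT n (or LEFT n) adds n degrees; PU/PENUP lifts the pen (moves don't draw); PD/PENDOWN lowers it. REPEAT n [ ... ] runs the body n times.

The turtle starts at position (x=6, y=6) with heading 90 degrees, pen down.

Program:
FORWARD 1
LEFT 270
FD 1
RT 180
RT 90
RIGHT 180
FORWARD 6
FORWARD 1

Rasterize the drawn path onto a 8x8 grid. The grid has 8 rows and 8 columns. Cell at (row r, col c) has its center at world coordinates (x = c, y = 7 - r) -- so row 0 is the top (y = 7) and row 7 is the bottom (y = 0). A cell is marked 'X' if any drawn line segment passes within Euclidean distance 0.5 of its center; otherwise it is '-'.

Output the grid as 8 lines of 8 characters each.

Answer: ------XX
------XX
-------X
-------X
-------X
-------X
-------X
-------X

Derivation:
Segment 0: (6,6) -> (6,7)
Segment 1: (6,7) -> (7,7)
Segment 2: (7,7) -> (7,1)
Segment 3: (7,1) -> (7,0)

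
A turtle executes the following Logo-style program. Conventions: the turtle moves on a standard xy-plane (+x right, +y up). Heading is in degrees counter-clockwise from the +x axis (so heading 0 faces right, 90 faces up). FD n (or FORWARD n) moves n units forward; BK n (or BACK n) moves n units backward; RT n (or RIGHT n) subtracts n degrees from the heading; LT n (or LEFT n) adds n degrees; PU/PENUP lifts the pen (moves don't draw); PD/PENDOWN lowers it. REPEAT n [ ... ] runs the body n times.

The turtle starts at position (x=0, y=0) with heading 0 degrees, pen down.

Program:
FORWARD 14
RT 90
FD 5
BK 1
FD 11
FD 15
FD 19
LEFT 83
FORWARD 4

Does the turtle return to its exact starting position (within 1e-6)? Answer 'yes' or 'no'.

Executing turtle program step by step:
Start: pos=(0,0), heading=0, pen down
FD 14: (0,0) -> (14,0) [heading=0, draw]
RT 90: heading 0 -> 270
FD 5: (14,0) -> (14,-5) [heading=270, draw]
BK 1: (14,-5) -> (14,-4) [heading=270, draw]
FD 11: (14,-4) -> (14,-15) [heading=270, draw]
FD 15: (14,-15) -> (14,-30) [heading=270, draw]
FD 19: (14,-30) -> (14,-49) [heading=270, draw]
LT 83: heading 270 -> 353
FD 4: (14,-49) -> (17.97,-49.487) [heading=353, draw]
Final: pos=(17.97,-49.487), heading=353, 7 segment(s) drawn

Start position: (0, 0)
Final position: (17.97, -49.487)
Distance = 52.649; >= 1e-6 -> NOT closed

Answer: no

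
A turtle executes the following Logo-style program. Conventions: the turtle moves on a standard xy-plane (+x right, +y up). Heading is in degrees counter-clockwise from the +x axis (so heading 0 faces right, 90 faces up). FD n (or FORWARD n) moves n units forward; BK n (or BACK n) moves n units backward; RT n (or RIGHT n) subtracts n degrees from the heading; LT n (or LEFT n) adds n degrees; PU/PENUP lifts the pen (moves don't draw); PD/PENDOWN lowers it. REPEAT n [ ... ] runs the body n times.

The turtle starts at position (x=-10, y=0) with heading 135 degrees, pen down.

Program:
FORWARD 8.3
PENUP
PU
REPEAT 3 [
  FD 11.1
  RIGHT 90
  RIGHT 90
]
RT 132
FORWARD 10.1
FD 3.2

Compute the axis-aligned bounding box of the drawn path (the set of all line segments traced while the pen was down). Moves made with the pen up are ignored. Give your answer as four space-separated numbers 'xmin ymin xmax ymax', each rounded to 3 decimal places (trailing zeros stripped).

Executing turtle program step by step:
Start: pos=(-10,0), heading=135, pen down
FD 8.3: (-10,0) -> (-15.869,5.869) [heading=135, draw]
PU: pen up
PU: pen up
REPEAT 3 [
  -- iteration 1/3 --
  FD 11.1: (-15.869,5.869) -> (-23.718,13.718) [heading=135, move]
  RT 90: heading 135 -> 45
  RT 90: heading 45 -> 315
  -- iteration 2/3 --
  FD 11.1: (-23.718,13.718) -> (-15.869,5.869) [heading=315, move]
  RT 90: heading 315 -> 225
  RT 90: heading 225 -> 135
  -- iteration 3/3 --
  FD 11.1: (-15.869,5.869) -> (-23.718,13.718) [heading=135, move]
  RT 90: heading 135 -> 45
  RT 90: heading 45 -> 315
]
RT 132: heading 315 -> 183
FD 10.1: (-23.718,13.718) -> (-33.804,13.189) [heading=183, move]
FD 3.2: (-33.804,13.189) -> (-37,13.022) [heading=183, move]
Final: pos=(-37,13.022), heading=183, 1 segment(s) drawn

Segment endpoints: x in {-15.869, -10}, y in {0, 5.869}
xmin=-15.869, ymin=0, xmax=-10, ymax=5.869

Answer: -15.869 0 -10 5.869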